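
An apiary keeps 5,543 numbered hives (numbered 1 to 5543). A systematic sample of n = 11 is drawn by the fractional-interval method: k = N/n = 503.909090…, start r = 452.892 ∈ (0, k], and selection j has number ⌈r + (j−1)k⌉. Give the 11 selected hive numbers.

453, 957, 1461, 1965, 2469, 2973, 3477, 3981, 4485, 4989, 5492

j=1: r + 0k = 452.892 → ⌈·⌉ = 453
j=2: r + 1k = 956.801090… → ⌈·⌉ = 957
j=3: r + 2k = 1460.710181… → ⌈·⌉ = 1461
j=4: r + 3k = 1964.619272… → ⌈·⌉ = 1965
j=5: r + 4k = 2468.528363… → ⌈·⌉ = 2469
j=6: r + 5k = 2972.437454… → ⌈·⌉ = 2973
j=7: r + 6k = 3476.346545… → ⌈·⌉ = 3477
j=8: r + 7k = 3980.255636… → ⌈·⌉ = 3981
j=9: r + 8k = 4484.164727… → ⌈·⌉ = 4485
j=10: r + 9k = 4988.073818… → ⌈·⌉ = 4989
j=11: r + 10k = 5491.982909… → ⌈·⌉ = 5492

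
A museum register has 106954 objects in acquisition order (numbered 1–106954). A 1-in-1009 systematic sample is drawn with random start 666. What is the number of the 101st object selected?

101566

k = 1009
101st selection = r + (101−1)·k = 666 + 100×1009 = 666 + 100900 = 101566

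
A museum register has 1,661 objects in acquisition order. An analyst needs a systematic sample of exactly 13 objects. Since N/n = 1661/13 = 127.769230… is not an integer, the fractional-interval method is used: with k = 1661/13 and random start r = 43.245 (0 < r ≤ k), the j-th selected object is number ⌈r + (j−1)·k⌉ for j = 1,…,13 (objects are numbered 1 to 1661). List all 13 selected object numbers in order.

j=1: r + 0k = 43.245 → ⌈·⌉ = 44
j=2: r + 1k = 171.014230… → ⌈·⌉ = 172
j=3: r + 2k = 298.783461… → ⌈·⌉ = 299
j=4: r + 3k = 426.552692… → ⌈·⌉ = 427
j=5: r + 4k = 554.321923… → ⌈·⌉ = 555
j=6: r + 5k = 682.091153… → ⌈·⌉ = 683
j=7: r + 6k = 809.860384… → ⌈·⌉ = 810
j=8: r + 7k = 937.629615… → ⌈·⌉ = 938
j=9: r + 8k = 1065.398846… → ⌈·⌉ = 1066
j=10: r + 9k = 1193.168076… → ⌈·⌉ = 1194
j=11: r + 10k = 1320.937307… → ⌈·⌉ = 1321
j=12: r + 11k = 1448.706538… → ⌈·⌉ = 1449
j=13: r + 12k = 1576.475769… → ⌈·⌉ = 1577

44, 172, 299, 427, 555, 683, 810, 938, 1066, 1194, 1321, 1449, 1577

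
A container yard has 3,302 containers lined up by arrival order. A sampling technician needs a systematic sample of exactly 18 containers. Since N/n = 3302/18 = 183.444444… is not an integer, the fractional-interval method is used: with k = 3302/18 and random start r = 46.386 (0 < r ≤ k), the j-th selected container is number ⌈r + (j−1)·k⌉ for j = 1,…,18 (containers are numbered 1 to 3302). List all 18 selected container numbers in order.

47, 230, 414, 597, 781, 964, 1148, 1331, 1514, 1698, 1881, 2065, 2248, 2432, 2615, 2799, 2982, 3165

j=1: r + 0k = 46.386 → ⌈·⌉ = 47
j=2: r + 1k = 229.830444… → ⌈·⌉ = 230
j=3: r + 2k = 413.274888… → ⌈·⌉ = 414
j=4: r + 3k = 596.719333… → ⌈·⌉ = 597
j=5: r + 4k = 780.163777… → ⌈·⌉ = 781
j=6: r + 5k = 963.608222… → ⌈·⌉ = 964
j=7: r + 6k = 1147.052666… → ⌈·⌉ = 1148
j=8: r + 7k = 1330.497111… → ⌈·⌉ = 1331
j=9: r + 8k = 1513.941555… → ⌈·⌉ = 1514
j=10: r + 9k = 1697.386 → ⌈·⌉ = 1698
j=11: r + 10k = 1880.830444… → ⌈·⌉ = 1881
j=12: r + 11k = 2064.274888… → ⌈·⌉ = 2065
j=13: r + 12k = 2247.719333… → ⌈·⌉ = 2248
j=14: r + 13k = 2431.163777… → ⌈·⌉ = 2432
j=15: r + 14k = 2614.608222… → ⌈·⌉ = 2615
j=16: r + 15k = 2798.052666… → ⌈·⌉ = 2799
j=17: r + 16k = 2981.497111… → ⌈·⌉ = 2982
j=18: r + 17k = 3164.941555… → ⌈·⌉ = 3165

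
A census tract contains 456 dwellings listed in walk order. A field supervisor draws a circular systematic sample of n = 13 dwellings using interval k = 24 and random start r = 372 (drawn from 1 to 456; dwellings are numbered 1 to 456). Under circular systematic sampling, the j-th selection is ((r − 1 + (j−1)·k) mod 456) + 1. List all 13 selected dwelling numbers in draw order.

Selection 1: 372
Selection 2: 372 + 24 = 396
Selection 3: 396 + 24 = 420
Selection 4: 420 + 24 = 444
Selection 5: 444 + 24 = 468 → 468 − 456 = 12
Selection 6: 12 + 24 = 36
Selection 7: 36 + 24 = 60
Selection 8: 60 + 24 = 84
Selection 9: 84 + 24 = 108
Selection 10: 108 + 24 = 132
Selection 11: 132 + 24 = 156
Selection 12: 156 + 24 = 180
Selection 13: 180 + 24 = 204

372, 396, 420, 444, 12, 36, 60, 84, 108, 132, 156, 180, 204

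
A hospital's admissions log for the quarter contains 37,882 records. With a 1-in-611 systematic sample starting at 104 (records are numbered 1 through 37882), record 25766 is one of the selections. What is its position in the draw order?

k = 611
position = (25766 − 104)/611 + 1 = 25662/611 + 1 = 42 + 1 = 43

43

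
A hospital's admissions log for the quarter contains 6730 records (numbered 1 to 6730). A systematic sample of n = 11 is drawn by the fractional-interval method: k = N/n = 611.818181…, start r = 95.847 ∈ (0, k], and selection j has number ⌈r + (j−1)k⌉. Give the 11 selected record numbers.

j=1: r + 0k = 95.847 → ⌈·⌉ = 96
j=2: r + 1k = 707.665181… → ⌈·⌉ = 708
j=3: r + 2k = 1319.483363… → ⌈·⌉ = 1320
j=4: r + 3k = 1931.301545… → ⌈·⌉ = 1932
j=5: r + 4k = 2543.119727… → ⌈·⌉ = 2544
j=6: r + 5k = 3154.937909… → ⌈·⌉ = 3155
j=7: r + 6k = 3766.756090… → ⌈·⌉ = 3767
j=8: r + 7k = 4378.574272… → ⌈·⌉ = 4379
j=9: r + 8k = 4990.392454… → ⌈·⌉ = 4991
j=10: r + 9k = 5602.210636… → ⌈·⌉ = 5603
j=11: r + 10k = 6214.028818… → ⌈·⌉ = 6215

96, 708, 1320, 1932, 2544, 3155, 3767, 4379, 4991, 5603, 6215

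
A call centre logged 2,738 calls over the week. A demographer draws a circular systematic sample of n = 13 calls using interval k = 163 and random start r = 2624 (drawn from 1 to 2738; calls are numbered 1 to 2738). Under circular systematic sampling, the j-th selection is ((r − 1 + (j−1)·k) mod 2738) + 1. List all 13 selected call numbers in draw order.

Selection 1: 2624
Selection 2: 2624 + 163 = 2787 → 2787 − 2738 = 49
Selection 3: 49 + 163 = 212
Selection 4: 212 + 163 = 375
Selection 5: 375 + 163 = 538
Selection 6: 538 + 163 = 701
Selection 7: 701 + 163 = 864
Selection 8: 864 + 163 = 1027
Selection 9: 1027 + 163 = 1190
Selection 10: 1190 + 163 = 1353
Selection 11: 1353 + 163 = 1516
Selection 12: 1516 + 163 = 1679
Selection 13: 1679 + 163 = 1842

2624, 49, 212, 375, 538, 701, 864, 1027, 1190, 1353, 1516, 1679, 1842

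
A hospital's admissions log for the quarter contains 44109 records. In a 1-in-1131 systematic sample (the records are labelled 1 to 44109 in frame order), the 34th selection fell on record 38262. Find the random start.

939

k = 1131
r = 38262 − (34−1)×1131 = 38262 − 37323 = 939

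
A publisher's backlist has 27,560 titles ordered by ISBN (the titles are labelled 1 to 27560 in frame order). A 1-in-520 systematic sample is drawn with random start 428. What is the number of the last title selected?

27468

k = 520
53rd selection = r + (53−1)·k = 428 + 52×520 = 428 + 27040 = 27468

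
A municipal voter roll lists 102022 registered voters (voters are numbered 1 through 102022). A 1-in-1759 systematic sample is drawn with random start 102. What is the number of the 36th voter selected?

k = 1759
36th selection = r + (36−1)·k = 102 + 35×1759 = 102 + 61565 = 61667

61667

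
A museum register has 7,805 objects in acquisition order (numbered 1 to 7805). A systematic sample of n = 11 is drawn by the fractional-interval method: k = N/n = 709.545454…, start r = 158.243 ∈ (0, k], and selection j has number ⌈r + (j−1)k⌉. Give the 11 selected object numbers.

j=1: r + 0k = 158.243 → ⌈·⌉ = 159
j=2: r + 1k = 867.788454… → ⌈·⌉ = 868
j=3: r + 2k = 1577.333909… → ⌈·⌉ = 1578
j=4: r + 3k = 2286.879363… → ⌈·⌉ = 2287
j=5: r + 4k = 2996.424818… → ⌈·⌉ = 2997
j=6: r + 5k = 3705.970272… → ⌈·⌉ = 3706
j=7: r + 6k = 4415.515727… → ⌈·⌉ = 4416
j=8: r + 7k = 5125.061181… → ⌈·⌉ = 5126
j=9: r + 8k = 5834.606636… → ⌈·⌉ = 5835
j=10: r + 9k = 6544.152090… → ⌈·⌉ = 6545
j=11: r + 10k = 7253.697545… → ⌈·⌉ = 7254

159, 868, 1578, 2287, 2997, 3706, 4416, 5126, 5835, 6545, 7254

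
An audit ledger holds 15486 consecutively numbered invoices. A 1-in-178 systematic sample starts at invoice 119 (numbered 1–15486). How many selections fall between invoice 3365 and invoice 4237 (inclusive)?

5

k = 178
First selection ≥ 3365: 119 + ⌈(3365−119)/178⌉·178 = 119 + 19×178 = 3501
Last selection ≤ 4237: 119 + ⌊(4237−119)/178⌋·178 = 119 + 23×178 = 4213
Count = 23 − 19 + 1 = 5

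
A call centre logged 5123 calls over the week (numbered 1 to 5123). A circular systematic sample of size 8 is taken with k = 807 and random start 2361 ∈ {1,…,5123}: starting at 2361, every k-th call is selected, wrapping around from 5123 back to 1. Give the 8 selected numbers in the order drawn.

2361, 3168, 3975, 4782, 466, 1273, 2080, 2887

Selection 1: 2361
Selection 2: 2361 + 807 = 3168
Selection 3: 3168 + 807 = 3975
Selection 4: 3975 + 807 = 4782
Selection 5: 4782 + 807 = 5589 → 5589 − 5123 = 466
Selection 6: 466 + 807 = 1273
Selection 7: 1273 + 807 = 2080
Selection 8: 2080 + 807 = 2887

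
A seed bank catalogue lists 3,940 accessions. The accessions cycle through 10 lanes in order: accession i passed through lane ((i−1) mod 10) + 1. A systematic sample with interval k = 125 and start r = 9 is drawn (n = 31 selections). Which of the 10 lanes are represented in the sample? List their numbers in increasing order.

Consecutive selections differ by k = 125, so their lane numbers differ by 125 mod 10 = 5.
gcd(125, 10) = 5, so the sample visits 10/5 = 2 distinct residues mod 10.
Start 9 is lane 9; the lanes hit are 4, 9.

4, 9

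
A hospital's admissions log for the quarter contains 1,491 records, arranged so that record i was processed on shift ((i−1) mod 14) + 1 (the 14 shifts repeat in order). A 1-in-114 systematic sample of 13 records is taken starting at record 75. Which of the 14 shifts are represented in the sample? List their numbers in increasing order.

1, 3, 5, 7, 9, 11, 13

Consecutive selections differ by k = 114, so their shift numbers differ by 114 mod 14 = 2.
gcd(114, 14) = 2, so the sample visits 14/2 = 7 distinct residues mod 14.
Start 75 is shift 5; the shifts hit are 1, 3, 5, 7, 9, 11, 13.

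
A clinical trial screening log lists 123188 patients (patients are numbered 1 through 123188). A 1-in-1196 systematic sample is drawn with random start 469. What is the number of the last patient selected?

k = 1196
103rd selection = r + (103−1)·k = 469 + 102×1196 = 469 + 121992 = 122461

122461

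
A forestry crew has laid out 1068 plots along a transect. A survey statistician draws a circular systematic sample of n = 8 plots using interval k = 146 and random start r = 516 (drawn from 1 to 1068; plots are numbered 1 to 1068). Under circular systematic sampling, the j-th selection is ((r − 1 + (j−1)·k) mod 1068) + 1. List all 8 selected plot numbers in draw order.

516, 662, 808, 954, 32, 178, 324, 470

Selection 1: 516
Selection 2: 516 + 146 = 662
Selection 3: 662 + 146 = 808
Selection 4: 808 + 146 = 954
Selection 5: 954 + 146 = 1100 → 1100 − 1068 = 32
Selection 6: 32 + 146 = 178
Selection 7: 178 + 146 = 324
Selection 8: 324 + 146 = 470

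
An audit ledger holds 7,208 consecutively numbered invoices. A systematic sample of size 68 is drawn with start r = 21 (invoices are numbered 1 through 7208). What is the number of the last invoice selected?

k = 7208/68 = 106
68th selection = r + (68−1)·k = 21 + 67×106 = 21 + 7102 = 7123

7123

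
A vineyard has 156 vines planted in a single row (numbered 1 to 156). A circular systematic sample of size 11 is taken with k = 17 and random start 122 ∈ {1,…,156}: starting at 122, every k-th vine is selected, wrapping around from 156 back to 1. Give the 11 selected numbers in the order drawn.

Selection 1: 122
Selection 2: 122 + 17 = 139
Selection 3: 139 + 17 = 156
Selection 4: 156 + 17 = 173 → 173 − 156 = 17
Selection 5: 17 + 17 = 34
Selection 6: 34 + 17 = 51
Selection 7: 51 + 17 = 68
Selection 8: 68 + 17 = 85
Selection 9: 85 + 17 = 102
Selection 10: 102 + 17 = 119
Selection 11: 119 + 17 = 136

122, 139, 156, 17, 34, 51, 68, 85, 102, 119, 136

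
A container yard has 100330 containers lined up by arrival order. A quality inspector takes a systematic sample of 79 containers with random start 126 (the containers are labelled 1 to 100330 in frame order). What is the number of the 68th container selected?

k = 100330/79 = 1270
68th selection = r + (68−1)·k = 126 + 67×1270 = 126 + 85090 = 85216

85216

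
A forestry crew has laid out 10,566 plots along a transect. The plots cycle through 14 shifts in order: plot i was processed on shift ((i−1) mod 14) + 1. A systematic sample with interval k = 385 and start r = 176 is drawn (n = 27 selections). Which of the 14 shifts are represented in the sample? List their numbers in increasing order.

Consecutive selections differ by k = 385, so their shift numbers differ by 385 mod 14 = 7.
gcd(385, 14) = 7, so the sample visits 14/7 = 2 distinct residues mod 14.
Start 176 is shift 8; the shifts hit are 1, 8.

1, 8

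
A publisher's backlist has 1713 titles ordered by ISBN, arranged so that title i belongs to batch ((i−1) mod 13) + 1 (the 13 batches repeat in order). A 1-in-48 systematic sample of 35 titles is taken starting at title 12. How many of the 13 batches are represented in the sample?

Consecutive selections differ by k = 48, so their batch numbers differ by 48 mod 13 = 9.
gcd(48, 13) = 1, so the sample visits 13/1 = 13 distinct residues mod 13.
Start 12 is batch 12; the batches hit are 1, 2, 3, 4, 5, 6, 7, 8, 9, 10, 11, 12, 13.

13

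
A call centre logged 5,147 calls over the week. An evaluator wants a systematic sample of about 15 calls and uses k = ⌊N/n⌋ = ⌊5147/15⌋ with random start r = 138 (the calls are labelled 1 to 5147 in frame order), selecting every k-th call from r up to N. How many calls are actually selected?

k = ⌊5147/15⌋ = 343
Achieved size = ⌊(5147 − 138)/343⌋ + 1 = ⌊5009/343⌋ + 1 = 14 + 1 = 15
(last selection: 138 + 14×343 = 4940 ≤ 5147; next would be 5283 > 5147)

15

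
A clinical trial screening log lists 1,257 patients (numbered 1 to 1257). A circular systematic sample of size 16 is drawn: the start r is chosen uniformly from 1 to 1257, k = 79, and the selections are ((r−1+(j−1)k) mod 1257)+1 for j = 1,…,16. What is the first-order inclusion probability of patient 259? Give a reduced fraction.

For each position j, as r ranges over 1…1257 the j-th selection hits every patient exactly once, so patient 259 is selected for exactly 16 of the 1257 starts.
Inclusion probability = 16/1257.

16/1257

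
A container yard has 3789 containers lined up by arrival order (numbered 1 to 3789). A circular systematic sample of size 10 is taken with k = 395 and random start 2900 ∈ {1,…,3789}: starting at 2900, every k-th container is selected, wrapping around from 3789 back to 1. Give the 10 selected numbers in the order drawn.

Selection 1: 2900
Selection 2: 2900 + 395 = 3295
Selection 3: 3295 + 395 = 3690
Selection 4: 3690 + 395 = 4085 → 4085 − 3789 = 296
Selection 5: 296 + 395 = 691
Selection 6: 691 + 395 = 1086
Selection 7: 1086 + 395 = 1481
Selection 8: 1481 + 395 = 1876
Selection 9: 1876 + 395 = 2271
Selection 10: 2271 + 395 = 2666

2900, 3295, 3690, 296, 691, 1086, 1481, 1876, 2271, 2666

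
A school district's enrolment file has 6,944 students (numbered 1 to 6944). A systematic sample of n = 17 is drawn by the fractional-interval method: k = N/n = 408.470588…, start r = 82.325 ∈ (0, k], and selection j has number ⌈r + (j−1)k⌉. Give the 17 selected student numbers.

j=1: r + 0k = 82.325 → ⌈·⌉ = 83
j=2: r + 1k = 490.795588… → ⌈·⌉ = 491
j=3: r + 2k = 899.266176… → ⌈·⌉ = 900
j=4: r + 3k = 1307.736764… → ⌈·⌉ = 1308
j=5: r + 4k = 1716.207352… → ⌈·⌉ = 1717
j=6: r + 5k = 2124.677941… → ⌈·⌉ = 2125
j=7: r + 6k = 2533.148529… → ⌈·⌉ = 2534
j=8: r + 7k = 2941.619117… → ⌈·⌉ = 2942
j=9: r + 8k = 3350.089705… → ⌈·⌉ = 3351
j=10: r + 9k = 3758.560294… → ⌈·⌉ = 3759
j=11: r + 10k = 4167.030882… → ⌈·⌉ = 4168
j=12: r + 11k = 4575.501470… → ⌈·⌉ = 4576
j=13: r + 12k = 4983.972058… → ⌈·⌉ = 4984
j=14: r + 13k = 5392.442647… → ⌈·⌉ = 5393
j=15: r + 14k = 5800.913235… → ⌈·⌉ = 5801
j=16: r + 15k = 6209.383823… → ⌈·⌉ = 6210
j=17: r + 16k = 6617.854411… → ⌈·⌉ = 6618

83, 491, 900, 1308, 1717, 2125, 2534, 2942, 3351, 3759, 4168, 4576, 4984, 5393, 5801, 6210, 6618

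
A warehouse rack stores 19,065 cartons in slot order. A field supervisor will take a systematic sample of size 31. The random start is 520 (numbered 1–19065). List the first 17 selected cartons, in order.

k = N/n = 19065/31 = 615
carton 1: 520
carton 2: 520 + 615 = 1135
carton 3: 1135 + 615 = 1750
carton 4: 1750 + 615 = 2365
carton 5: 2365 + 615 = 2980
carton 6: 2980 + 615 = 3595
carton 7: 3595 + 615 = 4210
carton 8: 4210 + 615 = 4825
carton 9: 4825 + 615 = 5440
carton 10: 5440 + 615 = 6055
carton 11: 6055 + 615 = 6670
carton 12: 6670 + 615 = 7285
carton 13: 7285 + 615 = 7900
carton 14: 7900 + 615 = 8515
carton 15: 8515 + 615 = 9130
carton 16: 9130 + 615 = 9745
carton 17: 9745 + 615 = 10360

520, 1135, 1750, 2365, 2980, 3595, 4210, 4825, 5440, 6055, 6670, 7285, 7900, 8515, 9130, 9745, 10360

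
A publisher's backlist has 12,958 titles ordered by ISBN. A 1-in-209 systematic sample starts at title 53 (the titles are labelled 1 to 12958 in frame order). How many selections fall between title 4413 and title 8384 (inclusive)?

19

k = 209
First selection ≥ 4413: 53 + ⌈(4413−53)/209⌉·209 = 53 + 21×209 = 4442
Last selection ≤ 8384: 53 + ⌊(8384−53)/209⌋·209 = 53 + 39×209 = 8204
Count = 39 − 21 + 1 = 19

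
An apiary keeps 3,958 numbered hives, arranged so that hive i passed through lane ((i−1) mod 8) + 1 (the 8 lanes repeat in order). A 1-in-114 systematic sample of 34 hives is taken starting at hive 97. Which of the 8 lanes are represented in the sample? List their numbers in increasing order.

1, 3, 5, 7

Consecutive selections differ by k = 114, so their lane numbers differ by 114 mod 8 = 2.
gcd(114, 8) = 2, so the sample visits 8/2 = 4 distinct residues mod 8.
Start 97 is lane 1; the lanes hit are 1, 3, 5, 7.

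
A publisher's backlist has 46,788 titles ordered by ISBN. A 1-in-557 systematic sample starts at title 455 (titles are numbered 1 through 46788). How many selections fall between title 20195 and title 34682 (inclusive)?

k = 557
First selection ≥ 20195: 455 + ⌈(20195−455)/557⌉·557 = 455 + 36×557 = 20507
Last selection ≤ 34682: 455 + ⌊(34682−455)/557⌋·557 = 455 + 61×557 = 34432
Count = 61 − 36 + 1 = 26

26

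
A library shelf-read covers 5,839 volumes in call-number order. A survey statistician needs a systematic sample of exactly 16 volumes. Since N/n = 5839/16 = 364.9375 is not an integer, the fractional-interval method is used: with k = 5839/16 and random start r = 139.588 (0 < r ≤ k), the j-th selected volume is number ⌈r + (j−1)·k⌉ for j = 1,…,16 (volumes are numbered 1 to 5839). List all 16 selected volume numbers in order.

140, 505, 870, 1235, 1600, 1965, 2330, 2695, 3060, 3425, 3789, 4154, 4519, 4884, 5249, 5614

j=1: r + 0k = 139.588 → ⌈·⌉ = 140
j=2: r + 1k = 504.5255 → ⌈·⌉ = 505
j=3: r + 2k = 869.463 → ⌈·⌉ = 870
j=4: r + 3k = 1234.4005 → ⌈·⌉ = 1235
j=5: r + 4k = 1599.338 → ⌈·⌉ = 1600
j=6: r + 5k = 1964.2755 → ⌈·⌉ = 1965
j=7: r + 6k = 2329.213 → ⌈·⌉ = 2330
j=8: r + 7k = 2694.1505 → ⌈·⌉ = 2695
j=9: r + 8k = 3059.088 → ⌈·⌉ = 3060
j=10: r + 9k = 3424.0255 → ⌈·⌉ = 3425
j=11: r + 10k = 3788.963 → ⌈·⌉ = 3789
j=12: r + 11k = 4153.9005 → ⌈·⌉ = 4154
j=13: r + 12k = 4518.838 → ⌈·⌉ = 4519
j=14: r + 13k = 4883.7755 → ⌈·⌉ = 4884
j=15: r + 14k = 5248.713 → ⌈·⌉ = 5249
j=16: r + 15k = 5613.6505 → ⌈·⌉ = 5614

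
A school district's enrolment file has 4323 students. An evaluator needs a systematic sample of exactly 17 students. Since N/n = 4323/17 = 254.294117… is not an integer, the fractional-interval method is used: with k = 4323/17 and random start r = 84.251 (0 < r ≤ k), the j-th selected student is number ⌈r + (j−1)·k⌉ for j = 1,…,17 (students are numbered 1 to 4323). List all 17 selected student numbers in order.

j=1: r + 0k = 84.251 → ⌈·⌉ = 85
j=2: r + 1k = 338.545117… → ⌈·⌉ = 339
j=3: r + 2k = 592.839235… → ⌈·⌉ = 593
j=4: r + 3k = 847.133352… → ⌈·⌉ = 848
j=5: r + 4k = 1101.427470… → ⌈·⌉ = 1102
j=6: r + 5k = 1355.721588… → ⌈·⌉ = 1356
j=7: r + 6k = 1610.015705… → ⌈·⌉ = 1611
j=8: r + 7k = 1864.309823… → ⌈·⌉ = 1865
j=9: r + 8k = 2118.603941… → ⌈·⌉ = 2119
j=10: r + 9k = 2372.898058… → ⌈·⌉ = 2373
j=11: r + 10k = 2627.192176… → ⌈·⌉ = 2628
j=12: r + 11k = 2881.486294… → ⌈·⌉ = 2882
j=13: r + 12k = 3135.780411… → ⌈·⌉ = 3136
j=14: r + 13k = 3390.074529… → ⌈·⌉ = 3391
j=15: r + 14k = 3644.368647… → ⌈·⌉ = 3645
j=16: r + 15k = 3898.662764… → ⌈·⌉ = 3899
j=17: r + 16k = 4152.956882… → ⌈·⌉ = 4153

85, 339, 593, 848, 1102, 1356, 1611, 1865, 2119, 2373, 2628, 2882, 3136, 3391, 3645, 3899, 4153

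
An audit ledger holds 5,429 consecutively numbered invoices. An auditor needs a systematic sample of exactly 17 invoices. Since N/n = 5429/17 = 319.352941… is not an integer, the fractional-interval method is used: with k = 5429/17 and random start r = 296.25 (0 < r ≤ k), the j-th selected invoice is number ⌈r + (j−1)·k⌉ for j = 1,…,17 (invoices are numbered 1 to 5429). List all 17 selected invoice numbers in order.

j=1: r + 0k = 296.25 → ⌈·⌉ = 297
j=2: r + 1k = 615.602941… → ⌈·⌉ = 616
j=3: r + 2k = 934.955882… → ⌈·⌉ = 935
j=4: r + 3k = 1254.308823… → ⌈·⌉ = 1255
j=5: r + 4k = 1573.661764… → ⌈·⌉ = 1574
j=6: r + 5k = 1893.014705… → ⌈·⌉ = 1894
j=7: r + 6k = 2212.367647… → ⌈·⌉ = 2213
j=8: r + 7k = 2531.720588… → ⌈·⌉ = 2532
j=9: r + 8k = 2851.073529… → ⌈·⌉ = 2852
j=10: r + 9k = 3170.426470… → ⌈·⌉ = 3171
j=11: r + 10k = 3489.779411… → ⌈·⌉ = 3490
j=12: r + 11k = 3809.132352… → ⌈·⌉ = 3810
j=13: r + 12k = 4128.485294… → ⌈·⌉ = 4129
j=14: r + 13k = 4447.838235… → ⌈·⌉ = 4448
j=15: r + 14k = 4767.191176… → ⌈·⌉ = 4768
j=16: r + 15k = 5086.544117… → ⌈·⌉ = 5087
j=17: r + 16k = 5405.897058… → ⌈·⌉ = 5406

297, 616, 935, 1255, 1574, 1894, 2213, 2532, 2852, 3171, 3490, 3810, 4129, 4448, 4768, 5087, 5406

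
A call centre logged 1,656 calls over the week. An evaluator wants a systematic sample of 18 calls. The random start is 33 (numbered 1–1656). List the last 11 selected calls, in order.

677, 769, 861, 953, 1045, 1137, 1229, 1321, 1413, 1505, 1597

k = N/n = 1656/18 = 92
8th selection = 33 + 7×92 = 677
9th: 677 + 92 = 769
10th: 769 + 92 = 861
11th: 861 + 92 = 953
12th: 953 + 92 = 1045
13th: 1045 + 92 = 1137
14th: 1137 + 92 = 1229
15th: 1229 + 92 = 1321
16th: 1321 + 92 = 1413
17th: 1413 + 92 = 1505
18th: 1505 + 92 = 1597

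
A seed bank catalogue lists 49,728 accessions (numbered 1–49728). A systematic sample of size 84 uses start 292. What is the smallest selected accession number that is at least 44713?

k = 49728/84 = 592
Steps past start: ⌈(44713 − 292)/592⌉ = ⌈44421/592⌉ = 76
Selected accession: 292 + 76×592 = 45284

45284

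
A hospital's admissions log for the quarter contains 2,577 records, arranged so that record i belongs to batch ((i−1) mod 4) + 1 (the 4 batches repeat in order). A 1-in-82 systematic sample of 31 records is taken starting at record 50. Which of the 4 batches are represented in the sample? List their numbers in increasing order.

Consecutive selections differ by k = 82, so their batch numbers differ by 82 mod 4 = 2.
gcd(82, 4) = 2, so the sample visits 4/2 = 2 distinct residues mod 4.
Start 50 is batch 2; the batches hit are 2, 4.

2, 4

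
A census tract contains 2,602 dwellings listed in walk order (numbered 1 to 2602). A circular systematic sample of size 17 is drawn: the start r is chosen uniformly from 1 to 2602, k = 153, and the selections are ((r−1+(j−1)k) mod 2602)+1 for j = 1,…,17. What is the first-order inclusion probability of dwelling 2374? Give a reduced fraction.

For each position j, as r ranges over 1…2602 the j-th selection hits every dwelling exactly once, so dwelling 2374 is selected for exactly 17 of the 2602 starts.
Inclusion probability = 17/2602.

17/2602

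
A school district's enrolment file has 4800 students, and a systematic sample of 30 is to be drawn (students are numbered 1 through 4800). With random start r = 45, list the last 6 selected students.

k = N/n = 4800/30 = 160
25th selection = 45 + 24×160 = 3885
26th: 3885 + 160 = 4045
27th: 4045 + 160 = 4205
28th: 4205 + 160 = 4365
29th: 4365 + 160 = 4525
30th: 4525 + 160 = 4685

3885, 4045, 4205, 4365, 4525, 4685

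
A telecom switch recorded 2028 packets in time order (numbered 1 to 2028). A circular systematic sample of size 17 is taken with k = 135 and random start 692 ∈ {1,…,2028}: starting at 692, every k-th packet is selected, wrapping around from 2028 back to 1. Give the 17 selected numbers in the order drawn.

692, 827, 962, 1097, 1232, 1367, 1502, 1637, 1772, 1907, 14, 149, 284, 419, 554, 689, 824

Selection 1: 692
Selection 2: 692 + 135 = 827
Selection 3: 827 + 135 = 962
Selection 4: 962 + 135 = 1097
Selection 5: 1097 + 135 = 1232
Selection 6: 1232 + 135 = 1367
Selection 7: 1367 + 135 = 1502
Selection 8: 1502 + 135 = 1637
Selection 9: 1637 + 135 = 1772
Selection 10: 1772 + 135 = 1907
Selection 11: 1907 + 135 = 2042 → 2042 − 2028 = 14
Selection 12: 14 + 135 = 149
Selection 13: 149 + 135 = 284
Selection 14: 284 + 135 = 419
Selection 15: 419 + 135 = 554
Selection 16: 554 + 135 = 689
Selection 17: 689 + 135 = 824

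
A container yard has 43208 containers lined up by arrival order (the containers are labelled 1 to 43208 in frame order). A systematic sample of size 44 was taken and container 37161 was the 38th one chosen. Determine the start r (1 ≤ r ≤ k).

k = 43208/44 = 982
r = 37161 − (38−1)×982 = 37161 − 36334 = 827

827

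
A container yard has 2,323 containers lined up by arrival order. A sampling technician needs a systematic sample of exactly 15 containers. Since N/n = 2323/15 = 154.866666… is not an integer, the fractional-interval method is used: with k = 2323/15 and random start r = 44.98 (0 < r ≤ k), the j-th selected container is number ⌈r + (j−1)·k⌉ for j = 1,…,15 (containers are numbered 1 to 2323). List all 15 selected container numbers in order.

45, 200, 355, 510, 665, 820, 975, 1130, 1284, 1439, 1594, 1749, 1904, 2059, 2214

j=1: r + 0k = 44.98 → ⌈·⌉ = 45
j=2: r + 1k = 199.846666… → ⌈·⌉ = 200
j=3: r + 2k = 354.713333… → ⌈·⌉ = 355
j=4: r + 3k = 509.58 → ⌈·⌉ = 510
j=5: r + 4k = 664.446666… → ⌈·⌉ = 665
j=6: r + 5k = 819.313333… → ⌈·⌉ = 820
j=7: r + 6k = 974.18 → ⌈·⌉ = 975
j=8: r + 7k = 1129.046666… → ⌈·⌉ = 1130
j=9: r + 8k = 1283.913333… → ⌈·⌉ = 1284
j=10: r + 9k = 1438.78 → ⌈·⌉ = 1439
j=11: r + 10k = 1593.646666… → ⌈·⌉ = 1594
j=12: r + 11k = 1748.513333… → ⌈·⌉ = 1749
j=13: r + 12k = 1903.38 → ⌈·⌉ = 1904
j=14: r + 13k = 2058.246666… → ⌈·⌉ = 2059
j=15: r + 14k = 2213.113333… → ⌈·⌉ = 2214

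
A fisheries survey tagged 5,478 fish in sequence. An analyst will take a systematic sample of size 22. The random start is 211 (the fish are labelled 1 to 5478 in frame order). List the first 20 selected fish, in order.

211, 460, 709, 958, 1207, 1456, 1705, 1954, 2203, 2452, 2701, 2950, 3199, 3448, 3697, 3946, 4195, 4444, 4693, 4942

k = N/n = 5478/22 = 249
fish 1: 211
fish 2: 211 + 249 = 460
fish 3: 460 + 249 = 709
fish 4: 709 + 249 = 958
fish 5: 958 + 249 = 1207
fish 6: 1207 + 249 = 1456
fish 7: 1456 + 249 = 1705
fish 8: 1705 + 249 = 1954
fish 9: 1954 + 249 = 2203
fish 10: 2203 + 249 = 2452
fish 11: 2452 + 249 = 2701
fish 12: 2701 + 249 = 2950
fish 13: 2950 + 249 = 3199
fish 14: 3199 + 249 = 3448
fish 15: 3448 + 249 = 3697
fish 16: 3697 + 249 = 3946
fish 17: 3946 + 249 = 4195
fish 18: 4195 + 249 = 4444
fish 19: 4444 + 249 = 4693
fish 20: 4693 + 249 = 4942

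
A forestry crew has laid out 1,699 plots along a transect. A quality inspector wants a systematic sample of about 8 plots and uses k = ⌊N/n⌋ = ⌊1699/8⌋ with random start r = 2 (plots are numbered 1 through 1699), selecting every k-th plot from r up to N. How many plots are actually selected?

9

k = ⌊1699/8⌋ = 212
Achieved size = ⌊(1699 − 2)/212⌋ + 1 = ⌊1697/212⌋ + 1 = 8 + 1 = 9
(last selection: 2 + 8×212 = 1698 ≤ 1699; next would be 1910 > 1699)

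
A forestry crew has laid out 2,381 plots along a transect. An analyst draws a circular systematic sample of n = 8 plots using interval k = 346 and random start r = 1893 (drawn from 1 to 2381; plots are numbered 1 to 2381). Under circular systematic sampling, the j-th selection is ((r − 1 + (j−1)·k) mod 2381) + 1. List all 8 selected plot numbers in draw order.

Selection 1: 1893
Selection 2: 1893 + 346 = 2239
Selection 3: 2239 + 346 = 2585 → 2585 − 2381 = 204
Selection 4: 204 + 346 = 550
Selection 5: 550 + 346 = 896
Selection 6: 896 + 346 = 1242
Selection 7: 1242 + 346 = 1588
Selection 8: 1588 + 346 = 1934

1893, 2239, 204, 550, 896, 1242, 1588, 1934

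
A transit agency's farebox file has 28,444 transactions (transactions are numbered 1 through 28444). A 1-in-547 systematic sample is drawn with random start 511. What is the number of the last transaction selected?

k = 547
52nd selection = r + (52−1)·k = 511 + 51×547 = 511 + 27897 = 28408

28408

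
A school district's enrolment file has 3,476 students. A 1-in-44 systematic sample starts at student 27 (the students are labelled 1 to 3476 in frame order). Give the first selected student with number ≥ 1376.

1391

k = 44
Steps past start: ⌈(1376 − 27)/44⌉ = ⌈1349/44⌉ = 31
Selected student: 27 + 31×44 = 1391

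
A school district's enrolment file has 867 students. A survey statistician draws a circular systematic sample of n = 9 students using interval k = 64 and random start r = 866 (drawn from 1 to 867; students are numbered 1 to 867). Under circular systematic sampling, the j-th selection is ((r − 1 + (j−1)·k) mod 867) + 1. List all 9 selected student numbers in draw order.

Selection 1: 866
Selection 2: 866 + 64 = 930 → 930 − 867 = 63
Selection 3: 63 + 64 = 127
Selection 4: 127 + 64 = 191
Selection 5: 191 + 64 = 255
Selection 6: 255 + 64 = 319
Selection 7: 319 + 64 = 383
Selection 8: 383 + 64 = 447
Selection 9: 447 + 64 = 511

866, 63, 127, 191, 255, 319, 383, 447, 511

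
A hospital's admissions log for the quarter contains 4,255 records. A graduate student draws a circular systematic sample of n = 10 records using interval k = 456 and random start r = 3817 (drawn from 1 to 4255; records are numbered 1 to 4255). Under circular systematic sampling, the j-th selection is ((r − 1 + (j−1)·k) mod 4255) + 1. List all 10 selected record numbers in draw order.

Selection 1: 3817
Selection 2: 3817 + 456 = 4273 → 4273 − 4255 = 18
Selection 3: 18 + 456 = 474
Selection 4: 474 + 456 = 930
Selection 5: 930 + 456 = 1386
Selection 6: 1386 + 456 = 1842
Selection 7: 1842 + 456 = 2298
Selection 8: 2298 + 456 = 2754
Selection 9: 2754 + 456 = 3210
Selection 10: 3210 + 456 = 3666

3817, 18, 474, 930, 1386, 1842, 2298, 2754, 3210, 3666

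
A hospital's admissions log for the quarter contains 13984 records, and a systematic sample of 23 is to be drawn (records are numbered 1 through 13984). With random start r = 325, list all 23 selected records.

325, 933, 1541, 2149, 2757, 3365, 3973, 4581, 5189, 5797, 6405, 7013, 7621, 8229, 8837, 9445, 10053, 10661, 11269, 11877, 12485, 13093, 13701

k = N/n = 13984/23 = 608
record 1: 325
record 2: 325 + 608 = 933
record 3: 933 + 608 = 1541
record 4: 1541 + 608 = 2149
record 5: 2149 + 608 = 2757
record 6: 2757 + 608 = 3365
record 7: 3365 + 608 = 3973
record 8: 3973 + 608 = 4581
record 9: 4581 + 608 = 5189
record 10: 5189 + 608 = 5797
record 11: 5797 + 608 = 6405
record 12: 6405 + 608 = 7013
record 13: 7013 + 608 = 7621
record 14: 7621 + 608 = 8229
record 15: 8229 + 608 = 8837
record 16: 8837 + 608 = 9445
record 17: 9445 + 608 = 10053
record 18: 10053 + 608 = 10661
record 19: 10661 + 608 = 11269
record 20: 11269 + 608 = 11877
record 21: 11877 + 608 = 12485
record 22: 12485 + 608 = 13093
record 23: 13093 + 608 = 13701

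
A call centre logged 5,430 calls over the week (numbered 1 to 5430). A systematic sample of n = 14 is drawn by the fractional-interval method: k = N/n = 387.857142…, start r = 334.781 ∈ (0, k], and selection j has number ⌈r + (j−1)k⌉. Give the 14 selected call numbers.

j=1: r + 0k = 334.781 → ⌈·⌉ = 335
j=2: r + 1k = 722.638142… → ⌈·⌉ = 723
j=3: r + 2k = 1110.495285… → ⌈·⌉ = 1111
j=4: r + 3k = 1498.352428… → ⌈·⌉ = 1499
j=5: r + 4k = 1886.209571… → ⌈·⌉ = 1887
j=6: r + 5k = 2274.066714… → ⌈·⌉ = 2275
j=7: r + 6k = 2661.923857… → ⌈·⌉ = 2662
j=8: r + 7k = 3049.781 → ⌈·⌉ = 3050
j=9: r + 8k = 3437.638142… → ⌈·⌉ = 3438
j=10: r + 9k = 3825.495285… → ⌈·⌉ = 3826
j=11: r + 10k = 4213.352428… → ⌈·⌉ = 4214
j=12: r + 11k = 4601.209571… → ⌈·⌉ = 4602
j=13: r + 12k = 4989.066714… → ⌈·⌉ = 4990
j=14: r + 13k = 5376.923857… → ⌈·⌉ = 5377

335, 723, 1111, 1499, 1887, 2275, 2662, 3050, 3438, 3826, 4214, 4602, 4990, 5377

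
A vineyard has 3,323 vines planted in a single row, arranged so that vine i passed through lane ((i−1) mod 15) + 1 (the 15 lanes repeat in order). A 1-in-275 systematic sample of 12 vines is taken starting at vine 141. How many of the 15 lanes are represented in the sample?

Consecutive selections differ by k = 275, so their lane numbers differ by 275 mod 15 = 5.
gcd(275, 15) = 5, so the sample visits 15/5 = 3 distinct residues mod 15.
Start 141 is lane 6; the lanes hit are 1, 6, 11.

3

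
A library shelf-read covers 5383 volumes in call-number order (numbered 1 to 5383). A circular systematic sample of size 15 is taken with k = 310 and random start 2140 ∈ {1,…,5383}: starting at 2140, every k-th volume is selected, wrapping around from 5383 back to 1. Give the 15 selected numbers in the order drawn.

2140, 2450, 2760, 3070, 3380, 3690, 4000, 4310, 4620, 4930, 5240, 167, 477, 787, 1097

Selection 1: 2140
Selection 2: 2140 + 310 = 2450
Selection 3: 2450 + 310 = 2760
Selection 4: 2760 + 310 = 3070
Selection 5: 3070 + 310 = 3380
Selection 6: 3380 + 310 = 3690
Selection 7: 3690 + 310 = 4000
Selection 8: 4000 + 310 = 4310
Selection 9: 4310 + 310 = 4620
Selection 10: 4620 + 310 = 4930
Selection 11: 4930 + 310 = 5240
Selection 12: 5240 + 310 = 5550 → 5550 − 5383 = 167
Selection 13: 167 + 310 = 477
Selection 14: 477 + 310 = 787
Selection 15: 787 + 310 = 1097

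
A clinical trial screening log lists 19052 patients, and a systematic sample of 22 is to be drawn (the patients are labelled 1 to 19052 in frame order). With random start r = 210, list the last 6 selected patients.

k = N/n = 19052/22 = 866
17th selection = 210 + 16×866 = 14066
18th: 14066 + 866 = 14932
19th: 14932 + 866 = 15798
20th: 15798 + 866 = 16664
21st: 16664 + 866 = 17530
22nd: 17530 + 866 = 18396

14066, 14932, 15798, 16664, 17530, 18396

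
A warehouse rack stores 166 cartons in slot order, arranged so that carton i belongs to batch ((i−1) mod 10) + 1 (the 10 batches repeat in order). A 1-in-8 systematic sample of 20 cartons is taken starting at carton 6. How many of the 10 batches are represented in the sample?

5

Consecutive selections differ by k = 8, so their batch numbers differ by 8 mod 10 = 8.
gcd(8, 10) = 2, so the sample visits 10/2 = 5 distinct residues mod 10.
Start 6 is batch 6; the batches hit are 2, 4, 6, 8, 10.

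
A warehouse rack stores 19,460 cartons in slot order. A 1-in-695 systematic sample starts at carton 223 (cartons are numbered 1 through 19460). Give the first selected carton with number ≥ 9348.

9953

k = 695
Steps past start: ⌈(9348 − 223)/695⌉ = ⌈9125/695⌉ = 14
Selected carton: 223 + 14×695 = 9953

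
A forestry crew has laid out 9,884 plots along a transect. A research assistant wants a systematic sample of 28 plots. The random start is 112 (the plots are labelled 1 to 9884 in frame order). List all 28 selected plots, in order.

k = N/n = 9884/28 = 353
plot 1: 112
plot 2: 112 + 353 = 465
plot 3: 465 + 353 = 818
plot 4: 818 + 353 = 1171
plot 5: 1171 + 353 = 1524
plot 6: 1524 + 353 = 1877
plot 7: 1877 + 353 = 2230
plot 8: 2230 + 353 = 2583
plot 9: 2583 + 353 = 2936
plot 10: 2936 + 353 = 3289
plot 11: 3289 + 353 = 3642
plot 12: 3642 + 353 = 3995
plot 13: 3995 + 353 = 4348
plot 14: 4348 + 353 = 4701
plot 15: 4701 + 353 = 5054
plot 16: 5054 + 353 = 5407
plot 17: 5407 + 353 = 5760
plot 18: 5760 + 353 = 6113
plot 19: 6113 + 353 = 6466
plot 20: 6466 + 353 = 6819
plot 21: 6819 + 353 = 7172
plot 22: 7172 + 353 = 7525
plot 23: 7525 + 353 = 7878
plot 24: 7878 + 353 = 8231
plot 25: 8231 + 353 = 8584
plot 26: 8584 + 353 = 8937
plot 27: 8937 + 353 = 9290
plot 28: 9290 + 353 = 9643

112, 465, 818, 1171, 1524, 1877, 2230, 2583, 2936, 3289, 3642, 3995, 4348, 4701, 5054, 5407, 5760, 6113, 6466, 6819, 7172, 7525, 7878, 8231, 8584, 8937, 9290, 9643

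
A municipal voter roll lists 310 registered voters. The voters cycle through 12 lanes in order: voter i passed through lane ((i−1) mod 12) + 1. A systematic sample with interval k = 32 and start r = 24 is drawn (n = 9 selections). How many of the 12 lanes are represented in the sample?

3

Consecutive selections differ by k = 32, so their lane numbers differ by 32 mod 12 = 8.
gcd(32, 12) = 4, so the sample visits 12/4 = 3 distinct residues mod 12.
Start 24 is lane 12; the lanes hit are 4, 8, 12.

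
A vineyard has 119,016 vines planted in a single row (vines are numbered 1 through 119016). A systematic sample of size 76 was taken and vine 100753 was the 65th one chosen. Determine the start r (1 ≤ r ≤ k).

529

k = 119016/76 = 1566
r = 100753 − (65−1)×1566 = 100753 − 100224 = 529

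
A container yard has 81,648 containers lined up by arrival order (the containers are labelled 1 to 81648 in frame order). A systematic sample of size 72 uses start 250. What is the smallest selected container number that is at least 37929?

k = 81648/72 = 1134
Steps past start: ⌈(37929 − 250)/1134⌉ = ⌈37679/1134⌉ = 34
Selected container: 250 + 34×1134 = 38806

38806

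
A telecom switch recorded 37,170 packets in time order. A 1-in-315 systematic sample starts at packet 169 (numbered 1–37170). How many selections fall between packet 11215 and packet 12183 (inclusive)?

3

k = 315
First selection ≥ 11215: 169 + ⌈(11215−169)/315⌉·315 = 169 + 36×315 = 11509
Last selection ≤ 12183: 169 + ⌊(12183−169)/315⌋·315 = 169 + 38×315 = 12139
Count = 38 − 36 + 1 = 3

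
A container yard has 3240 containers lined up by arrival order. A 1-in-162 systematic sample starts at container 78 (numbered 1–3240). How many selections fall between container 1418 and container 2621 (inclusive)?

k = 162
First selection ≥ 1418: 78 + ⌈(1418−78)/162⌉·162 = 78 + 9×162 = 1536
Last selection ≤ 2621: 78 + ⌊(2621−78)/162⌋·162 = 78 + 15×162 = 2508
Count = 15 − 9 + 1 = 7

7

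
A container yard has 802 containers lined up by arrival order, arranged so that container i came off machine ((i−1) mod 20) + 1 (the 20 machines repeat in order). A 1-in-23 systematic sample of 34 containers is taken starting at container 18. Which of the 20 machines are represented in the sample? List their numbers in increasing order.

1, 2, 3, 4, 5, 6, 7, 8, 9, 10, 11, 12, 13, 14, 15, 16, 17, 18, 19, 20

Consecutive selections differ by k = 23, so their machine numbers differ by 23 mod 20 = 3.
gcd(23, 20) = 1, so the sample visits 20/1 = 20 distinct residues mod 20.
Start 18 is machine 18; the machines hit are 1, 2, 3, 4, 5, 6, 7, 8, 9, 10, 11, 12, 13, 14, 15, 16, 17, 18, 19, 20.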